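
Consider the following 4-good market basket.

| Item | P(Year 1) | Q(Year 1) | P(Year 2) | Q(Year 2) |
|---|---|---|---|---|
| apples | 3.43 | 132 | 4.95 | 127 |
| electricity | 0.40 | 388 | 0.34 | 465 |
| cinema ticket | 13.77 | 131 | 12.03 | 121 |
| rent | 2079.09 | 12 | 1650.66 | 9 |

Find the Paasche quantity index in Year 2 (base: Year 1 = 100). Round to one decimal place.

77.1

Paasche quantity index uses current-period prices as weights.
ΣP(Year 2)·Q(Year 2) = 4.95×127 + 0.34×465 + 12.03×121 + 1650.66×9 = 628.65 + 158.1 + 1455.63 + 14855.94 = 17098.32
ΣP(Year 2)·Q(Year 1) = 4.95×132 + 0.34×388 + 12.03×131 + 1650.66×12 = 653.4 + 131.92 + 1575.93 + 19807.92 = 22169.17
Index = 17098.32 / 22169.17 × 100 = 77.1266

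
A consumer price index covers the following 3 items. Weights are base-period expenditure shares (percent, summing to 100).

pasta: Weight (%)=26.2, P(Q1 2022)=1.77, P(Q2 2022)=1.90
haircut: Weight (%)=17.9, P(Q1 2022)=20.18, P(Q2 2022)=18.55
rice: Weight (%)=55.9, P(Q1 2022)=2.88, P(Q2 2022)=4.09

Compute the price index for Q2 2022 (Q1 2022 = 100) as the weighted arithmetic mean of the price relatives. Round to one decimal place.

pasta: 26.2 × (1.90/1.77) = 26.2 × 1.073446 = 28.1243
haircut: 17.9 × (18.55/20.18) = 17.9 × 0.919227 = 16.4542
rice: 55.9 × (4.09/2.88) = 55.9 × 1.420139 = 79.3858
Index = Σ wᵢ·(p₁ᵢ/p₀ᵢ) = 28.1243 + 16.4542 + 79.3858 = 123.9642

124.0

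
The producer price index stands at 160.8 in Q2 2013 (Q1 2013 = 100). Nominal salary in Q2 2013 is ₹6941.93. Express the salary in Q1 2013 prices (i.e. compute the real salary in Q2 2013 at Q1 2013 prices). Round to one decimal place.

4317.1

Real = Nominal ÷ (Index/100) = 6941.93 ÷ (160.8/100)
     = 6941.93 ÷ 1.608 = 4317.1206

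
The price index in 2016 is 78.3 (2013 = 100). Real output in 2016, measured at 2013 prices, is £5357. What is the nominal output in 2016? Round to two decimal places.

Nominal = Real × (Index/100) = 5357 × (78.3/100)
        = 5357 × 0.783 = 4194.5310

4194.53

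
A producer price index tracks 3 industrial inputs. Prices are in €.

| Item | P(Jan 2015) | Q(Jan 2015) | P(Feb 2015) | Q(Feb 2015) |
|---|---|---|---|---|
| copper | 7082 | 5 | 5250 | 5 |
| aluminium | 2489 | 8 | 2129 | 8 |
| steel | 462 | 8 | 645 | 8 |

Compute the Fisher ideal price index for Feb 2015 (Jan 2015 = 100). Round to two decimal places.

82.08

Laspeyres component (base-period weights):
ΣP(Feb 2015)Q(Jan 2015) = 5250×5 + 2129×8 + 645×8 = 26250 + 17032 + 5160 = 48442
ΣP(Jan 2015)Q(Jan 2015) = 7082×5 + 2489×8 + 462×8 = 35410 + 19912 + 3696 = 59018
L = 48442 / 59018 × 100 = 82.0800
Paasche component (current-period weights):
ΣP(Feb 2015)Q(Feb 2015) = 5250×5 + 2129×8 + 645×8 = 26250 + 17032 + 5160 = 48442
ΣP(Jan 2015)Q(Feb 2015) = 7082×5 + 2489×8 + 462×8 = 35410 + 19912 + 3696 = 59018
P = 48442 / 59018 × 100 = 82.0800
Fisher = √(L × P) = √(82.0800 × 82.0800) = 82.0800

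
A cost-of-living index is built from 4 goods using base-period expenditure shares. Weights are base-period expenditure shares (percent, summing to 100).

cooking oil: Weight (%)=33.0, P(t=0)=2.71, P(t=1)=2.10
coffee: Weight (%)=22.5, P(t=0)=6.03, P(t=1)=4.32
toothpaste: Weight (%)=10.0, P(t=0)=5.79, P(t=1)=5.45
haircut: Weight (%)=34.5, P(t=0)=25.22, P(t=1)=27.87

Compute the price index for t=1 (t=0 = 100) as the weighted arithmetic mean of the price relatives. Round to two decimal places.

cooking oil: 33.0 × (2.10/2.71) = 33.0 × 0.774908 = 25.5720
coffee: 22.5 × (4.32/6.03) = 22.5 × 0.716418 = 16.1194
toothpaste: 10.0 × (5.45/5.79) = 10.0 × 0.941278 = 9.4128
haircut: 34.5 × (27.87/25.22) = 34.5 × 1.105075 = 38.1251
Index = Σ wᵢ·(p₁ᵢ/p₀ᵢ) = 25.5720 + 16.1194 + 9.4128 + 38.1251 = 89.2292

89.23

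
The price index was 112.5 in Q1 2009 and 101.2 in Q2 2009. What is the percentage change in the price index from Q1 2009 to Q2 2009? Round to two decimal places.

Change = (101.2 − 112.5) / 112.5 × 100
       = -11.3 / 112.5 × 100 = -10.0444%

-10.04%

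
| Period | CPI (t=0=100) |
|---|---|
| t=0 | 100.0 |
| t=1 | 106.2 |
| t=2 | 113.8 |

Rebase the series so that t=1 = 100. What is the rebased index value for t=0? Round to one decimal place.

94.2

Rebased(t=0) = 100.0 / 106.2 × 100 = 94.1620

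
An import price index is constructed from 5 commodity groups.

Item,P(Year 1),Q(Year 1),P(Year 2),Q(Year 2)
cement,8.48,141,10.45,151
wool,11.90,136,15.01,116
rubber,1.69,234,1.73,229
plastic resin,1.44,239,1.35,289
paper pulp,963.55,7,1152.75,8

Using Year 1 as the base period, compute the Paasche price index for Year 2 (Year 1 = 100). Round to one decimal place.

Paasche price index uses current-period quantities as weights.
ΣP(Year 2)·Q(Year 2) = 10.45×151 + 15.01×116 + 1.73×229 + 1.35×289 + 1152.75×8 = 1577.95 + 1741.16 + 396.17 + 390.15 + 9222 = 13327.43
ΣP(Year 1)·Q(Year 2) = 8.48×151 + 11.90×116 + 1.69×229 + 1.44×289 + 963.55×8 = 1280.48 + 1380.4 + 387.01 + 416.16 + 7708.4 = 11172.45
Index = 13327.43 / 11172.45 × 100 = 119.2883

119.3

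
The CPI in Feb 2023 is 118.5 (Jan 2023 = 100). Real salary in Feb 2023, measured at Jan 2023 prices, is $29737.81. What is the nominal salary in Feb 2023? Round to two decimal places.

35239.30

Nominal = Real × (Index/100) = 29737.81 × (118.5/100)
        = 29737.81 × 1.185 = 35239.3049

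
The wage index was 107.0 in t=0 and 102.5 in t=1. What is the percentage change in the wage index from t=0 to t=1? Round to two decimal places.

Change = (102.5 − 107.0) / 107.0 × 100
       = -4.5 / 107.0 × 100 = -4.2056%

-4.21%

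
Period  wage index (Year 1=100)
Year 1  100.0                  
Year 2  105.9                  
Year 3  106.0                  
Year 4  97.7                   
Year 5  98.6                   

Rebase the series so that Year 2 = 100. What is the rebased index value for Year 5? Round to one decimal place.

Rebased(Year 5) = 98.6 / 105.9 × 100 = 93.1067

93.1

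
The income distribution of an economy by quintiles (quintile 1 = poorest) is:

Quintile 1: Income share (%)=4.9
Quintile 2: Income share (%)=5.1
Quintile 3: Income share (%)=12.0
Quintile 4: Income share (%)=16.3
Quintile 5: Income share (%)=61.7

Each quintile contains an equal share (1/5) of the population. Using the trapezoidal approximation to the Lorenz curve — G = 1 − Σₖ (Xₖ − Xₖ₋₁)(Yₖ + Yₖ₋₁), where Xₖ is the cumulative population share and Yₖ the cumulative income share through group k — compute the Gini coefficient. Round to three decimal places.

0.499

Cumulative income shares Yₖ: 0.0490, 0.1000, 0.2200, 0.3830, 1.0000
Σ (Xₖ−Xₖ₋₁)(Yₖ+Yₖ₋₁) = (1/5)(0.0490+0.0000) + (1/5)(0.1000+0.0490) + (1/5)(0.2200+0.1000) + (1/5)(0.3830+0.2200) + (1/5)(1.0000+0.3830)
  = 0.0098 + 0.0298 + 0.0640 + 0.1206 + 0.2766 = 0.5008
G = 1 − 0.5008 = 0.4992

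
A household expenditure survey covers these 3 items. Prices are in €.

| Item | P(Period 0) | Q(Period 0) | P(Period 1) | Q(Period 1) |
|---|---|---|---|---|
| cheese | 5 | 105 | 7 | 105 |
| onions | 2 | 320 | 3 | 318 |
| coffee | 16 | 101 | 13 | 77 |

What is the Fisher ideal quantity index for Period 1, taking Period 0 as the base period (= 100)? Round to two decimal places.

Laspeyres component (base-period weights):
ΣP(Period 0)Q(Period 1) = 5×105 + 2×318 + 16×77 = 525 + 636 + 1232 = 2393
ΣP(Period 0)Q(Period 0) = 5×105 + 2×320 + 16×101 = 525 + 640 + 1616 = 2781
L = 2393 / 2781 × 100 = 86.0482
Paasche component (current-period weights):
ΣP(Period 1)Q(Period 1) = 7×105 + 3×318 + 13×77 = 735 + 954 + 1001 = 2690
ΣP(Period 1)Q(Period 0) = 7×105 + 3×320 + 13×101 = 735 + 960 + 1313 = 3008
P = 2690 / 3008 × 100 = 89.4282
Fisher = √(L × P) = √(86.0482 × 89.4282) = 87.7219

87.72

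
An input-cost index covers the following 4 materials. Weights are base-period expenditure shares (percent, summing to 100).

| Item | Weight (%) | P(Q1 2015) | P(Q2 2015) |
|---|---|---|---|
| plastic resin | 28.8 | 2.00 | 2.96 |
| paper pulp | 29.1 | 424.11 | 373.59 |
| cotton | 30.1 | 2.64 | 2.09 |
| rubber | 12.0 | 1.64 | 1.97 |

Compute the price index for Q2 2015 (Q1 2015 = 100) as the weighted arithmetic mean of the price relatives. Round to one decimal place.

106.5

plastic resin: 28.8 × (2.96/2.00) = 28.8 × 1.480000 = 42.6240
paper pulp: 29.1 × (373.59/424.11) = 29.1 × 0.880880 = 25.6336
cotton: 30.1 × (2.09/2.64) = 30.1 × 0.791667 = 23.8292
rubber: 12.0 × (1.97/1.64) = 12.0 × 1.201220 = 14.4146
Index = Σ wᵢ·(p₁ᵢ/p₀ᵢ) = 42.6240 + 25.6336 + 23.8292 + 14.4146 = 106.5014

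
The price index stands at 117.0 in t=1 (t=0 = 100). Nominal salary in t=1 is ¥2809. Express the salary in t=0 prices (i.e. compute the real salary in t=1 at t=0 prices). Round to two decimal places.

Real = Nominal ÷ (Index/100) = 2809 ÷ (117.0/100)
     = 2809 ÷ 1.170 = 2400.8547

2400.85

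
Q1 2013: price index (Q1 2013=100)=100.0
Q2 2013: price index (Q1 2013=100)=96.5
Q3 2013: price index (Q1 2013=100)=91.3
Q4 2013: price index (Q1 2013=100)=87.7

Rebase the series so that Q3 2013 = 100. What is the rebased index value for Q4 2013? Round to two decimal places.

Rebased(Q4 2013) = 87.7 / 91.3 × 100 = 96.0570

96.06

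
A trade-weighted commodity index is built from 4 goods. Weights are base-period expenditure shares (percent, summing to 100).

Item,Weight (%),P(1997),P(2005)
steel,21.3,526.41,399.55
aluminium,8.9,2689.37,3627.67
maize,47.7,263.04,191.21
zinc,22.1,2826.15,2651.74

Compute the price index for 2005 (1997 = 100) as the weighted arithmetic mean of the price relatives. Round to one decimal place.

steel: 21.3 × (399.55/526.41) = 21.3 × 0.759009 = 16.1669
aluminium: 8.9 × (3627.67/2689.37) = 8.9 × 1.348892 = 12.0051
maize: 47.7 × (191.21/263.04) = 47.7 × 0.726924 = 34.6743
zinc: 22.1 × (2651.74/2826.15) = 22.1 × 0.938287 = 20.7361
Index = Σ wᵢ·(p₁ᵢ/p₀ᵢ) = 16.1669 + 12.0051 + 34.6743 + 20.7361 = 83.5824

83.6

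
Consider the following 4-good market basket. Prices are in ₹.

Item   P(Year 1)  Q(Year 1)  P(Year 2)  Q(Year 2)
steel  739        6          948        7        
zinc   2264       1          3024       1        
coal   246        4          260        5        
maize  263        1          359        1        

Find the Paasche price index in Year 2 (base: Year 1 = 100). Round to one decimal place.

Paasche price index uses current-period quantities as weights.
ΣP(Year 2)·Q(Year 2) = 948×7 + 3024×1 + 260×5 + 359×1 = 6636 + 3024 + 1300 + 359 = 11319
ΣP(Year 1)·Q(Year 2) = 739×7 + 2264×1 + 246×5 + 263×1 = 5173 + 2264 + 1230 + 263 = 8930
Index = 11319 / 8930 × 100 = 126.7525

126.8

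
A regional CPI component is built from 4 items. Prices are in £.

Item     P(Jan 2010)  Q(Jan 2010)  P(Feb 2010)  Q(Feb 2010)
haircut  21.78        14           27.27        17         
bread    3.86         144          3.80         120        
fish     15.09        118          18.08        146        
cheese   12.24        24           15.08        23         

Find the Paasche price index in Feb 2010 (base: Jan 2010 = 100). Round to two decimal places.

117.72

Paasche price index uses current-period quantities as weights.
ΣP(Feb 2010)·Q(Feb 2010) = 27.27×17 + 3.80×120 + 18.08×146 + 15.08×23 = 463.59 + 456 + 2639.68 + 346.84 = 3906.11
ΣP(Jan 2010)·Q(Feb 2010) = 21.78×17 + 3.86×120 + 15.09×146 + 12.24×23 = 370.26 + 463.2 + 2203.14 + 281.52 = 3318.12
Index = 3906.11 / 3318.12 × 100 = 117.7206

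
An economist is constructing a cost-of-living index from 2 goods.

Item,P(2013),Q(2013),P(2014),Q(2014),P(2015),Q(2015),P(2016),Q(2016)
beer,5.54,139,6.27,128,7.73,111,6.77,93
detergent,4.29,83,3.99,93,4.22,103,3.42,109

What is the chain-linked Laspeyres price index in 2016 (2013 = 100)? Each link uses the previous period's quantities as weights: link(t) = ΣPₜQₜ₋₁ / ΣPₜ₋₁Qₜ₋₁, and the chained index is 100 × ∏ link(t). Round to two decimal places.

Link 2013→2014:
ΣP(2014)Q(2013) = 6.27×139 + 3.99×83 = 871.53 + 331.17 = 1202.7
ΣP(2013)Q(2013) = 5.54×139 + 4.29×83 = 770.06 + 356.07 = 1126.13
link = 1202.7/1126.13 = 1.067994
Link 2014→2015:
ΣP(2015)Q(2014) = 7.73×128 + 4.22×93 = 989.44 + 392.46 = 1381.9
ΣP(2014)Q(2014) = 6.27×128 + 3.99×93 = 802.56 + 371.07 = 1173.63
link = 1381.9/1173.63 = 1.177458
Link 2015→2016:
ΣP(2016)Q(2015) = 6.77×111 + 3.42×103 = 751.47 + 352.26 = 1103.73
ΣP(2015)Q(2015) = 7.73×111 + 4.22×103 = 858.03 + 434.66 = 1292.69
link = 1103.73/1292.69 = 0.853824
Chained index = 100 × 1.067994 × 1.177458 × 0.853824 = 107.3699

107.37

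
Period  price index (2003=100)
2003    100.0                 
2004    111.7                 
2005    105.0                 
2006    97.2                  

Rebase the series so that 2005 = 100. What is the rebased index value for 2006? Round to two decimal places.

92.57

Rebased(2006) = 97.2 / 105.0 × 100 = 92.5714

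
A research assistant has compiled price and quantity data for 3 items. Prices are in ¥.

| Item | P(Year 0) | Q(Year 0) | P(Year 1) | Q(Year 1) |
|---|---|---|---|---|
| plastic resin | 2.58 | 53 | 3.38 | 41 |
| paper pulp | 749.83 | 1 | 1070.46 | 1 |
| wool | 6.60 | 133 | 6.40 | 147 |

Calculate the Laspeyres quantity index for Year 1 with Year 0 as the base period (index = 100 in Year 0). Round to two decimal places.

103.48

Laspeyres quantity index uses base-period prices as weights.
ΣP(Year 0)·Q(Year 1) = 2.58×41 + 749.83×1 + 6.60×147 = 105.78 + 749.83 + 970.2 = 1825.81
ΣP(Year 0)·Q(Year 0) = 2.58×53 + 749.83×1 + 6.60×133 = 136.74 + 749.83 + 877.8 = 1764.37
Index = 1825.81 / 1764.37 × 100 = 103.4823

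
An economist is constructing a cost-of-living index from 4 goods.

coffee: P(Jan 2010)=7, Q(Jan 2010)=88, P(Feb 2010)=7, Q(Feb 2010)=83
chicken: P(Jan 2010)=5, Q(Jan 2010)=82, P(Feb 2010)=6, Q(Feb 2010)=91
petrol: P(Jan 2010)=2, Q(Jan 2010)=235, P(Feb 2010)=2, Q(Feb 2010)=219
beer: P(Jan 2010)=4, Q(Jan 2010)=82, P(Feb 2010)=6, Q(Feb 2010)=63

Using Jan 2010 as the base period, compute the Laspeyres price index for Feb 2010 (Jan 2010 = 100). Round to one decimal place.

Laspeyres price index uses base-period quantities as weights.
ΣP(Feb 2010)·Q(Jan 2010) = 7×88 + 6×82 + 2×235 + 6×82 = 616 + 492 + 470 + 492 = 2070
ΣP(Jan 2010)·Q(Jan 2010) = 7×88 + 5×82 + 2×235 + 4×82 = 616 + 410 + 470 + 328 = 1824
Index = 2070 / 1824 × 100 = 113.4868

113.5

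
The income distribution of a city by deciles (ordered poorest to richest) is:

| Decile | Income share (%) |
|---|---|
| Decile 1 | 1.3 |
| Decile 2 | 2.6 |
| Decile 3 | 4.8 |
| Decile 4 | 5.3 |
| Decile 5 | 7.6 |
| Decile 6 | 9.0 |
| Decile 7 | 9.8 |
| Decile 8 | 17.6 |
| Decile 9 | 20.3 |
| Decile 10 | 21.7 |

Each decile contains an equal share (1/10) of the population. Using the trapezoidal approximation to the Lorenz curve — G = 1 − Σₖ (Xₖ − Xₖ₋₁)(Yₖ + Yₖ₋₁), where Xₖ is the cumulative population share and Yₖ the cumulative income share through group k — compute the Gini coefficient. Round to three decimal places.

Cumulative income shares Yₖ: 0.0130, 0.0390, 0.0870, 0.1400, 0.2160, 0.3060, 0.4040, 0.5800, 0.7830, 1.0000
Σ (Xₖ−Xₖ₋₁)(Yₖ+Yₖ₋₁) = (1/10)(0.0130+0.0000) + (1/10)(0.0390+0.0130) + (1/10)(0.0870+0.0390) + (1/10)(0.1400+0.0870) + (1/10)(0.2160+0.1400) + (1/10)(0.3060+0.2160) + (1/10)(0.4040+0.3060) + (1/10)(0.5800+0.4040) + (1/10)(0.7830+0.5800) + (1/10)(1.0000+0.7830)
  = 0.0013 + 0.0052 + 0.0126 + 0.0227 + 0.0356 + 0.0522 + 0.0710 + 0.0984 + 0.1363 + 0.1783 = 0.6136
G = 1 − 0.6136 = 0.3864

0.386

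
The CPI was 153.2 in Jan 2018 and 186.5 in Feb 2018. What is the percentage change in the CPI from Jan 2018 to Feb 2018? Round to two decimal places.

21.74%

Change = (186.5 − 153.2) / 153.2 × 100
       = 33.3 / 153.2 × 100 = 21.7363%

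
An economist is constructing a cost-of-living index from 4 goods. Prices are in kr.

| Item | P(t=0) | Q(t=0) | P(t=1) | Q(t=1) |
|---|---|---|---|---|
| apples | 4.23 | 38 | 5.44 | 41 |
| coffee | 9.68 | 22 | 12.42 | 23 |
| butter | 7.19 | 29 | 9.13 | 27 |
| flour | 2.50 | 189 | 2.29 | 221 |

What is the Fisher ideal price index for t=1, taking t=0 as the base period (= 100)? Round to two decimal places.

111.01

Laspeyres component (base-period weights):
ΣP(t=1)Q(t=0) = 5.44×38 + 12.42×22 + 9.13×29 + 2.29×189 = 206.72 + 273.24 + 264.77 + 432.81 = 1177.54
ΣP(t=0)Q(t=0) = 4.23×38 + 9.68×22 + 7.19×29 + 2.50×189 = 160.74 + 212.96 + 208.51 + 472.5 = 1054.71
L = 1177.54 / 1054.71 × 100 = 111.6459
Paasche component (current-period weights):
ΣP(t=1)Q(t=1) = 5.44×41 + 12.42×23 + 9.13×27 + 2.29×221 = 223.04 + 285.66 + 246.51 + 506.09 = 1261.3
ΣP(t=0)Q(t=1) = 4.23×41 + 9.68×23 + 7.19×27 + 2.50×221 = 173.43 + 222.64 + 194.13 + 552.5 = 1142.7
P = 1261.3 / 1142.7 × 100 = 110.3789
Fisher = √(L × P) = √(111.6459 × 110.3789) = 111.0106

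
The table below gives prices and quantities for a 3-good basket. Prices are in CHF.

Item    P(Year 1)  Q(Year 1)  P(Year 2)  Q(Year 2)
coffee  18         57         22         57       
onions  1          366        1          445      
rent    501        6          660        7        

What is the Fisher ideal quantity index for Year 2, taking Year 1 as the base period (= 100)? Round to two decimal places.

113.22

Laspeyres component (base-period weights):
ΣP(Year 1)Q(Year 2) = 18×57 + 1×445 + 501×7 = 1026 + 445 + 3507 = 4978
ΣP(Year 1)Q(Year 1) = 18×57 + 1×366 + 501×6 = 1026 + 366 + 3006 = 4398
L = 4978 / 4398 × 100 = 113.1878
Paasche component (current-period weights):
ΣP(Year 2)Q(Year 2) = 22×57 + 1×445 + 660×7 = 1254 + 445 + 4620 = 6319
ΣP(Year 2)Q(Year 1) = 22×57 + 1×366 + 660×6 = 1254 + 366 + 3960 = 5580
P = 6319 / 5580 × 100 = 113.2437
Fisher = √(L × P) = √(113.1878 × 113.2437) = 113.2158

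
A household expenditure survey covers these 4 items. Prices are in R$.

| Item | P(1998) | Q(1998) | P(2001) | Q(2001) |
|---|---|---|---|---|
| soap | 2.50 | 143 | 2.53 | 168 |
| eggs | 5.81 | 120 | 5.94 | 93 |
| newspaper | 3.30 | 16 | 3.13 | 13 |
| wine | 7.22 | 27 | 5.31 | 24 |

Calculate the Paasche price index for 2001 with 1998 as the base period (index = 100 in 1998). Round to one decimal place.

Paasche price index uses current-period quantities as weights.
ΣP(2001)·Q(2001) = 2.53×168 + 5.94×93 + 3.13×13 + 5.31×24 = 425.04 + 552.42 + 40.69 + 127.44 = 1145.59
ΣP(1998)·Q(2001) = 2.50×168 + 5.81×93 + 3.30×13 + 7.22×24 = 420 + 540.33 + 42.9 + 173.28 = 1176.51
Index = 1145.59 / 1176.51 × 100 = 97.3719

97.4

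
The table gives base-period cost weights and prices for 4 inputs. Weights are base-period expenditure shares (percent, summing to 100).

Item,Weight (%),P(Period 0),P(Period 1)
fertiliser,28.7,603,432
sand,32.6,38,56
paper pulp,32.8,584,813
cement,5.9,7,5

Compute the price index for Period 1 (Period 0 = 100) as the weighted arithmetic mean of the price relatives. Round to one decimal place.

fertiliser: 28.7 × (432/603) = 28.7 × 0.716418 = 20.5612
sand: 32.6 × (56/38) = 32.6 × 1.473684 = 48.0421
paper pulp: 32.8 × (813/584) = 32.8 × 1.392123 = 45.6616
cement: 5.9 × (5/7) = 5.9 × 0.714286 = 4.2143
Index = Σ wᵢ·(p₁ᵢ/p₀ᵢ) = 20.5612 + 48.0421 + 45.6616 + 4.2143 = 118.4792

118.5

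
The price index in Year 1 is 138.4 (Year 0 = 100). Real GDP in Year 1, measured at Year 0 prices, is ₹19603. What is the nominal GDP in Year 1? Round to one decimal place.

27130.6

Nominal = Real × (Index/100) = 19603 × (138.4/100)
        = 19603 × 1.384 = 27130.5520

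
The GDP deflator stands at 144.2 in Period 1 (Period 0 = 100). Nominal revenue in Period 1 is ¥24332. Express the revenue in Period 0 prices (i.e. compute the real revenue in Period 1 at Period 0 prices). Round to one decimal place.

16873.8

Real = Nominal ÷ (Index/100) = 24332 ÷ (144.2/100)
     = 24332 ÷ 1.442 = 16873.7864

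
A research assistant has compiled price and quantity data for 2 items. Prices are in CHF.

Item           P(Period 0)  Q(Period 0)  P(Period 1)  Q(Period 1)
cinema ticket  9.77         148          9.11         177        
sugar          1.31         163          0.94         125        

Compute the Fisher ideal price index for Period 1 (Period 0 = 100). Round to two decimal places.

90.93

Laspeyres component (base-period weights):
ΣP(Period 1)Q(Period 0) = 9.11×148 + 0.94×163 = 1348.28 + 153.22 = 1501.5
ΣP(Period 0)Q(Period 0) = 9.77×148 + 1.31×163 = 1445.96 + 213.53 = 1659.49
L = 1501.5 / 1659.49 × 100 = 90.4796
Paasche component (current-period weights):
ΣP(Period 1)Q(Period 1) = 9.11×177 + 0.94×125 = 1612.47 + 117.5 = 1729.97
ΣP(Period 0)Q(Period 1) = 9.77×177 + 1.31×125 = 1729.29 + 163.75 = 1893.04
P = 1729.97 / 1893.04 × 100 = 91.3858
Fisher = √(L × P) = √(90.4796 × 91.3858) = 90.9316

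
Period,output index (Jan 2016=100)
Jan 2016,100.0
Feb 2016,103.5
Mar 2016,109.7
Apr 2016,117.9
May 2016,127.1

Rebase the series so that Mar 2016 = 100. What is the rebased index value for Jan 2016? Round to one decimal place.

91.2

Rebased(Jan 2016) = 100.0 / 109.7 × 100 = 91.1577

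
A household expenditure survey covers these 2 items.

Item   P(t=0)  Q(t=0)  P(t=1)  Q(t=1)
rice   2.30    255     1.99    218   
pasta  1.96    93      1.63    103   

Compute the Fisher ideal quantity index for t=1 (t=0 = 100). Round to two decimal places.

91.39

Laspeyres component (base-period weights):
ΣP(t=0)Q(t=1) = 2.30×218 + 1.96×103 = 501.4 + 201.88 = 703.28
ΣP(t=0)Q(t=0) = 2.30×255 + 1.96×93 = 586.5 + 182.28 = 768.78
L = 703.28 / 768.78 × 100 = 91.4800
Paasche component (current-period weights):
ΣP(t=1)Q(t=1) = 1.99×218 + 1.63×103 = 433.82 + 167.89 = 601.71
ΣP(t=1)Q(t=0) = 1.99×255 + 1.63×93 = 507.45 + 151.59 = 659.04
P = 601.71 / 659.04 × 100 = 91.3010
Fisher = √(L × P) = √(91.4800 × 91.3010) = 91.3905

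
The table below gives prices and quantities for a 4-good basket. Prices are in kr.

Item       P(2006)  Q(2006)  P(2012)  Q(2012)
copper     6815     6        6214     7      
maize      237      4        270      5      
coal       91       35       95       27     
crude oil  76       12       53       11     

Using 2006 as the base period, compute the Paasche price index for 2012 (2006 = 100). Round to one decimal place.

Paasche price index uses current-period quantities as weights.
ΣP(2012)·Q(2012) = 6214×7 + 270×5 + 95×27 + 53×11 = 43498 + 1350 + 2565 + 583 = 47996
ΣP(2006)·Q(2012) = 6815×7 + 237×5 + 91×27 + 76×11 = 47705 + 1185 + 2457 + 836 = 52183
Index = 47996 / 52183 × 100 = 91.9763

92.0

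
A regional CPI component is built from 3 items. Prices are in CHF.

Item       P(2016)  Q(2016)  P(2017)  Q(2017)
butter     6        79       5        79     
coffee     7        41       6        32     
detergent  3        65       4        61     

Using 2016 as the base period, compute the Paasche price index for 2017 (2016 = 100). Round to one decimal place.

94.3

Paasche price index uses current-period quantities as weights.
ΣP(2017)·Q(2017) = 5×79 + 6×32 + 4×61 = 395 + 192 + 244 = 831
ΣP(2016)·Q(2017) = 6×79 + 7×32 + 3×61 = 474 + 224 + 183 = 881
Index = 831 / 881 × 100 = 94.3246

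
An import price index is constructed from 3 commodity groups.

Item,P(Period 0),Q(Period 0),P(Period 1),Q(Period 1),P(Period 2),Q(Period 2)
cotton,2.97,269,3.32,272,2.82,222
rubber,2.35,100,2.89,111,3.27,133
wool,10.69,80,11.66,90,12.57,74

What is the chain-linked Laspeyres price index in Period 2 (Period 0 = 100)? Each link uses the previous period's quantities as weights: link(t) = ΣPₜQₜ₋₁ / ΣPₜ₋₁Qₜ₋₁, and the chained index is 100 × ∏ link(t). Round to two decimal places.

Link Period 0→Period 1:
ΣP(Period 1)Q(Period 0) = 3.32×269 + 2.89×100 + 11.66×80 = 893.08 + 289 + 932.8 = 2114.88
ΣP(Period 0)Q(Period 0) = 2.97×269 + 2.35×100 + 10.69×80 = 798.93 + 235 + 855.2 = 1889.13
link = 2114.88/1889.13 = 1.119499
Link Period 1→Period 2:
ΣP(Period 2)Q(Period 1) = 2.82×272 + 3.27×111 + 12.57×90 = 767.04 + 362.97 + 1131.3 = 2261.31
ΣP(Period 1)Q(Period 1) = 3.32×272 + 2.89×111 + 11.66×90 = 903.04 + 320.79 + 1049.4 = 2273.23
link = 2261.31/2273.23 = 0.994756
Chained index = 100 × 1.119499 × 0.994756 = 111.3629

111.36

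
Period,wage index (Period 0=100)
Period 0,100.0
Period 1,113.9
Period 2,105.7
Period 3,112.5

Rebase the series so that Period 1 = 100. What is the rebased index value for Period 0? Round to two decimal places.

Rebased(Period 0) = 100.0 / 113.9 × 100 = 87.7963

87.80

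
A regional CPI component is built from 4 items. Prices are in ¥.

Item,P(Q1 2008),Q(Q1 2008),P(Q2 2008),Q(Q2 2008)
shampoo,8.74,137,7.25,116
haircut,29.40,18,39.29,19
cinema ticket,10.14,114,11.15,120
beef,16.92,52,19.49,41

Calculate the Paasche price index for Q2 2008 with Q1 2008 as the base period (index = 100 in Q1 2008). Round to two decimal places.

Paasche price index uses current-period quantities as weights.
ΣP(Q2 2008)·Q(Q2 2008) = 7.25×116 + 39.29×19 + 11.15×120 + 19.49×41 = 841 + 746.51 + 1338 + 799.09 = 3724.6
ΣP(Q1 2008)·Q(Q2 2008) = 8.74×116 + 29.40×19 + 10.14×120 + 16.92×41 = 1013.84 + 558.6 + 1216.8 + 693.72 = 3482.96
Index = 3724.6 / 3482.96 × 100 = 106.9378

106.94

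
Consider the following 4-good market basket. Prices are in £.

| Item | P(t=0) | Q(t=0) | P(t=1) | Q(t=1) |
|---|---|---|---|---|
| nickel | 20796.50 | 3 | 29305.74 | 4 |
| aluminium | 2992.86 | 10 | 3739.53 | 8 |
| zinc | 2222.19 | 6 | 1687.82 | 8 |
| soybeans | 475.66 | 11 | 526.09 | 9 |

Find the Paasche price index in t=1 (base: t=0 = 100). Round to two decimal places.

128.01

Paasche price index uses current-period quantities as weights.
ΣP(t=1)·Q(t=1) = 29305.74×4 + 3739.53×8 + 1687.82×8 + 526.09×9 = 117222.96 + 29916.24 + 13502.56 + 4734.81 = 165376.57
ΣP(t=0)·Q(t=1) = 20796.50×4 + 2992.86×8 + 2222.19×8 + 475.66×9 = 83186 + 23942.88 + 17777.52 + 4280.94 = 129187.34
Index = 165376.57 / 129187.34 × 100 = 128.0130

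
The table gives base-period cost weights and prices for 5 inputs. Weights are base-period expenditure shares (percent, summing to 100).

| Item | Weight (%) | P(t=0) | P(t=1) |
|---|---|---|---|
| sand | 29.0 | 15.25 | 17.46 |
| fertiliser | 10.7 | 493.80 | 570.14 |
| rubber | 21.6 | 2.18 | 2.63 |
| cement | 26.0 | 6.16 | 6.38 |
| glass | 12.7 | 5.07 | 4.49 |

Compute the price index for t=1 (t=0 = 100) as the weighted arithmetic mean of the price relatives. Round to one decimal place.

109.8

sand: 29.0 × (17.46/15.25) = 29.0 × 1.144918 = 33.2026
fertiliser: 10.7 × (570.14/493.80) = 10.7 × 1.154597 = 12.3542
rubber: 21.6 × (2.63/2.18) = 21.6 × 1.206422 = 26.0587
cement: 26.0 × (6.38/6.16) = 26.0 × 1.035714 = 26.9286
glass: 12.7 × (4.49/5.07) = 12.7 × 0.885602 = 11.2471
Index = Σ wᵢ·(p₁ᵢ/p₀ᵢ) = 33.2026 + 12.3542 + 26.0587 + 26.9286 + 11.2471 = 109.7912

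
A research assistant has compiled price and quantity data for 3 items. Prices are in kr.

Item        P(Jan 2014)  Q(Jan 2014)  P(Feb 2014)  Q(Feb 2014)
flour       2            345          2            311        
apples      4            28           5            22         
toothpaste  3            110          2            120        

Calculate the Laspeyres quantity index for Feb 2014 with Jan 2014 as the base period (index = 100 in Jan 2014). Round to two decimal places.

Laspeyres quantity index uses base-period prices as weights.
ΣP(Jan 2014)·Q(Feb 2014) = 2×311 + 4×22 + 3×120 = 622 + 88 + 360 = 1070
ΣP(Jan 2014)·Q(Jan 2014) = 2×345 + 4×28 + 3×110 = 690 + 112 + 330 = 1132
Index = 1070 / 1132 × 100 = 94.5230

94.52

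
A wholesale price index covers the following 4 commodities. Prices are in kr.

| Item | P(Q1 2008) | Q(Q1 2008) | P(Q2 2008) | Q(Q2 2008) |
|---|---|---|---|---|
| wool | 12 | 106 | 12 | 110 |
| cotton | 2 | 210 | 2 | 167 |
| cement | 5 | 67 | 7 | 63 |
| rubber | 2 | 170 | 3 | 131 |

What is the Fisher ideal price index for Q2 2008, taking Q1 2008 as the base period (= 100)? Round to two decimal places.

112.18

Laspeyres component (base-period weights):
ΣP(Q2 2008)Q(Q1 2008) = 12×106 + 2×210 + 7×67 + 3×170 = 1272 + 420 + 469 + 510 = 2671
ΣP(Q1 2008)Q(Q1 2008) = 12×106 + 2×210 + 5×67 + 2×170 = 1272 + 420 + 335 + 340 = 2367
L = 2671 / 2367 × 100 = 112.8433
Paasche component (current-period weights):
ΣP(Q2 2008)Q(Q2 2008) = 12×110 + 2×167 + 7×63 + 3×131 = 1320 + 334 + 441 + 393 = 2488
ΣP(Q1 2008)Q(Q2 2008) = 12×110 + 2×167 + 5×63 + 2×131 = 1320 + 334 + 315 + 262 = 2231
P = 2488 / 2231 × 100 = 111.5195
Fisher = √(L × P) = √(112.8433 × 111.5195) = 112.1794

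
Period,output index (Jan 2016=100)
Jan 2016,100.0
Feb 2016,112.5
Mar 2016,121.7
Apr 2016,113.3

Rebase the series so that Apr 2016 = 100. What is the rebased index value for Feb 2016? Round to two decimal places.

Rebased(Feb 2016) = 112.5 / 113.3 × 100 = 99.2939

99.29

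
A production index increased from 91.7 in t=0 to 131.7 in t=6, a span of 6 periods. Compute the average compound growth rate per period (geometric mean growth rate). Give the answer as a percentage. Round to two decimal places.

6.22%

Growth factor = (131.7/91.7)^(1/6) = (1.436205)^(1/6) = 1.062191
Growth rate = 1.062191 − 1 = 0.062191 = 6.2191%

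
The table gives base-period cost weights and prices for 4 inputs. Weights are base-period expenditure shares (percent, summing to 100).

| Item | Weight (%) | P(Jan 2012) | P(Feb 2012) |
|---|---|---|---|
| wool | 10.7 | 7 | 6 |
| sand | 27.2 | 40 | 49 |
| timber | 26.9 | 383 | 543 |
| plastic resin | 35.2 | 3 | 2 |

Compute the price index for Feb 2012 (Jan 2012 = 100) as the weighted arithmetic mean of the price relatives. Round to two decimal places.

wool: 10.7 × (6/7) = 10.7 × 0.857143 = 9.1714
sand: 27.2 × (49/40) = 27.2 × 1.225000 = 33.3200
timber: 26.9 × (543/383) = 26.9 × 1.417755 = 38.1376
plastic resin: 35.2 × (2/3) = 35.2 × 0.666667 = 23.4667
Index = Σ wᵢ·(p₁ᵢ/p₀ᵢ) = 9.1714 + 33.3200 + 38.1376 + 23.4667 = 104.0957

104.10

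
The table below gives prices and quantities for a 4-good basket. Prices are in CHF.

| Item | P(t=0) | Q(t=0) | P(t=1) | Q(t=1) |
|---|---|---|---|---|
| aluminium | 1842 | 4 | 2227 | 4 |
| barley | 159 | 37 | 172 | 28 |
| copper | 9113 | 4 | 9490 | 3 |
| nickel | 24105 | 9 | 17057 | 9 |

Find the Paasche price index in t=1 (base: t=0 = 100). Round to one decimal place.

76.4

Paasche price index uses current-period quantities as weights.
ΣP(t=1)·Q(t=1) = 2227×4 + 172×28 + 9490×3 + 17057×9 = 8908 + 4816 + 28470 + 153513 = 195707
ΣP(t=0)·Q(t=1) = 1842×4 + 159×28 + 9113×3 + 24105×9 = 7368 + 4452 + 27339 + 216945 = 256104
Index = 195707 / 256104 × 100 = 76.4170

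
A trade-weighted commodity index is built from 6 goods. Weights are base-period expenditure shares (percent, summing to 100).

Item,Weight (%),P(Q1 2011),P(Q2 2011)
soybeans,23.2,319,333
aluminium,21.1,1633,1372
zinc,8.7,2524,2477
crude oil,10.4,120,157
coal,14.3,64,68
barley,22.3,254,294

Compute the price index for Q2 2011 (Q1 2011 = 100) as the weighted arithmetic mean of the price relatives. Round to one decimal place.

soybeans: 23.2 × (333/319) = 23.2 × 1.043887 = 24.2182
aluminium: 21.1 × (1372/1633) = 21.1 × 0.840171 = 17.7276
zinc: 8.7 × (2477/2524) = 8.7 × 0.981379 = 8.5380
crude oil: 10.4 × (157/120) = 10.4 × 1.308333 = 13.6067
coal: 14.3 × (68/64) = 14.3 × 1.062500 = 15.1938
barley: 22.3 × (294/254) = 22.3 × 1.157480 = 25.8118
Index = Σ wᵢ·(p₁ᵢ/p₀ᵢ) = 24.2182 + 17.7276 + 8.5380 + 13.6067 + 15.1938 + 25.8118 = 105.0960

105.1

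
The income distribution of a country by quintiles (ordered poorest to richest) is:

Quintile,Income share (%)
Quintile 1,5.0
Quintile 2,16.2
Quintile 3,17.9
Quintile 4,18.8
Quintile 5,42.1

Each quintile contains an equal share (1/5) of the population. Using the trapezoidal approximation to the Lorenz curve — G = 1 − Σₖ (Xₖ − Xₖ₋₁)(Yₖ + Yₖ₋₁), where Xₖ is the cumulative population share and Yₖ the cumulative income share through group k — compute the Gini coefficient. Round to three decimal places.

Cumulative income shares Yₖ: 0.0500, 0.2120, 0.3910, 0.5790, 1.0000
Σ (Xₖ−Xₖ₋₁)(Yₖ+Yₖ₋₁) = (1/5)(0.0500+0.0000) + (1/5)(0.2120+0.0500) + (1/5)(0.3910+0.2120) + (1/5)(0.5790+0.3910) + (1/5)(1.0000+0.5790)
  = 0.0100 + 0.0524 + 0.1206 + 0.1940 + 0.3158 = 0.6928
G = 1 − 0.6928 = 0.3072

0.307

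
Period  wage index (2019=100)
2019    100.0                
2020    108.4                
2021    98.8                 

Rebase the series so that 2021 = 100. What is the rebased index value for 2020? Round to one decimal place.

109.7

Rebased(2020) = 108.4 / 98.8 × 100 = 109.7166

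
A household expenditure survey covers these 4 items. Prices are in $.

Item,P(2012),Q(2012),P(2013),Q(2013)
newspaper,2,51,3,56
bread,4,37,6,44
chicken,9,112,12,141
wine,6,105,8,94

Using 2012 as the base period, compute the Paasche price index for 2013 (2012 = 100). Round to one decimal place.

135.6

Paasche price index uses current-period quantities as weights.
ΣP(2013)·Q(2013) = 3×56 + 6×44 + 12×141 + 8×94 = 168 + 264 + 1692 + 752 = 2876
ΣP(2012)·Q(2013) = 2×56 + 4×44 + 9×141 + 6×94 = 112 + 176 + 1269 + 564 = 2121
Index = 2876 / 2121 × 100 = 135.5964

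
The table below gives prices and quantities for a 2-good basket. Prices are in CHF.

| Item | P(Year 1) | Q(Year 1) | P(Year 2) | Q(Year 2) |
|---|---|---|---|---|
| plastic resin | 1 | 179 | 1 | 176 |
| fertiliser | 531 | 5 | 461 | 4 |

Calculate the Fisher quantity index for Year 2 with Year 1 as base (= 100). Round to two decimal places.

Laspeyres component (base-period weights):
ΣP(Year 1)Q(Year 2) = 1×176 + 531×4 = 176 + 2124 = 2300
ΣP(Year 1)Q(Year 1) = 1×179 + 531×5 = 179 + 2655 = 2834
L = 2300 / 2834 × 100 = 81.1574
Paasche component (current-period weights):
ΣP(Year 2)Q(Year 2) = 1×176 + 461×4 = 176 + 1844 = 2020
ΣP(Year 2)Q(Year 1) = 1×179 + 461×5 = 179 + 2305 = 2484
P = 2020 / 2484 × 100 = 81.3205
Fisher = √(L × P) = √(81.1574 × 81.3205) = 81.2389

81.24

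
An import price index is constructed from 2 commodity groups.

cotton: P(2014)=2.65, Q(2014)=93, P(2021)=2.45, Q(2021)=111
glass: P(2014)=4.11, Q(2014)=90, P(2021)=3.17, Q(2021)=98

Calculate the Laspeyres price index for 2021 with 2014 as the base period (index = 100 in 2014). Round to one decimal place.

Laspeyres price index uses base-period quantities as weights.
ΣP(2021)·Q(2014) = 2.45×93 + 3.17×90 = 227.85 + 285.3 = 513.15
ΣP(2014)·Q(2014) = 2.65×93 + 4.11×90 = 246.45 + 369.9 = 616.35
Index = 513.15 / 616.35 × 100 = 83.2563

83.3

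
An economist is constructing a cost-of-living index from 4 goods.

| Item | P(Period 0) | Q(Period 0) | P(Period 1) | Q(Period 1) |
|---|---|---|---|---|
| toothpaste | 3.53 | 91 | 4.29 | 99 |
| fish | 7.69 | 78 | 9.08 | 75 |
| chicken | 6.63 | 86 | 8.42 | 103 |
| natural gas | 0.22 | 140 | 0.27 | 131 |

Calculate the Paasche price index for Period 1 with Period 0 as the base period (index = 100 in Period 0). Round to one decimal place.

Paasche price index uses current-period quantities as weights.
ΣP(Period 1)·Q(Period 1) = 4.29×99 + 9.08×75 + 8.42×103 + 0.27×131 = 424.71 + 681 + 867.26 + 35.37 = 2008.34
ΣP(Period 0)·Q(Period 1) = 3.53×99 + 7.69×75 + 6.63×103 + 0.22×131 = 349.47 + 576.75 + 682.89 + 28.82 = 1637.93
Index = 2008.34 / 1637.93 × 100 = 122.6145

122.6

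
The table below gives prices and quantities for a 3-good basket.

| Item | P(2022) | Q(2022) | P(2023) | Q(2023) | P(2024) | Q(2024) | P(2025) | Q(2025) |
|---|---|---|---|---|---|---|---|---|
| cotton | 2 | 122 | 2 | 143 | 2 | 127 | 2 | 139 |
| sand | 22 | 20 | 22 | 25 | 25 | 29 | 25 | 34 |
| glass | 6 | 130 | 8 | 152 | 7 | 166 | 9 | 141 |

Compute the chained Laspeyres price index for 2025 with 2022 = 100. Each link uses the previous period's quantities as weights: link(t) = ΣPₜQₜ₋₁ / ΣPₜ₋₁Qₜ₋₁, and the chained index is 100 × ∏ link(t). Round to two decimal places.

Link 2022→2023:
ΣP(2023)Q(2022) = 2×122 + 22×20 + 8×130 = 244 + 440 + 1040 = 1724
ΣP(2022)Q(2022) = 2×122 + 22×20 + 6×130 = 244 + 440 + 780 = 1464
link = 1724/1464 = 1.177596
Link 2023→2024:
ΣP(2024)Q(2023) = 2×143 + 25×25 + 7×152 = 286 + 625 + 1064 = 1975
ΣP(2023)Q(2023) = 2×143 + 22×25 + 8×152 = 286 + 550 + 1216 = 2052
link = 1975/2052 = 0.962476
Link 2024→2025:
ΣP(2025)Q(2024) = 2×127 + 25×29 + 9×166 = 254 + 725 + 1494 = 2473
ΣP(2024)Q(2024) = 2×127 + 25×29 + 7×166 = 254 + 725 + 1162 = 2141
link = 2473/2141 = 1.155068
Chained index = 100 × 1.177596 × 0.962476 × 1.155068 = 130.9162

130.92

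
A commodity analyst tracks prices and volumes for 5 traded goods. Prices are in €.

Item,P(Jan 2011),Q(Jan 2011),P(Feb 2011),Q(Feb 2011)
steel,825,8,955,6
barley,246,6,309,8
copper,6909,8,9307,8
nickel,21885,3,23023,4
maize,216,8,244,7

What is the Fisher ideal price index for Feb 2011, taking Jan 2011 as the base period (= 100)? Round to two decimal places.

Laspeyres component (base-period weights):
ΣP(Feb 2011)Q(Jan 2011) = 955×8 + 309×6 + 9307×8 + 23023×3 + 244×8 = 7640 + 1854 + 74456 + 69069 + 1952 = 154971
ΣP(Jan 2011)Q(Jan 2011) = 825×8 + 246×6 + 6909×8 + 21885×3 + 216×8 = 6600 + 1476 + 55272 + 65655 + 1728 = 130731
L = 154971 / 130731 × 100 = 118.5419
Paasche component (current-period weights):
ΣP(Feb 2011)Q(Feb 2011) = 955×6 + 309×8 + 9307×8 + 23023×4 + 244×7 = 5730 + 2472 + 74456 + 92092 + 1708 = 176458
ΣP(Jan 2011)Q(Feb 2011) = 825×6 + 246×8 + 6909×8 + 21885×4 + 216×7 = 4950 + 1968 + 55272 + 87540 + 1512 = 151242
P = 176458 / 151242 × 100 = 116.6726
Fisher = √(L × P) = √(118.5419 × 116.6726) = 117.6035

117.60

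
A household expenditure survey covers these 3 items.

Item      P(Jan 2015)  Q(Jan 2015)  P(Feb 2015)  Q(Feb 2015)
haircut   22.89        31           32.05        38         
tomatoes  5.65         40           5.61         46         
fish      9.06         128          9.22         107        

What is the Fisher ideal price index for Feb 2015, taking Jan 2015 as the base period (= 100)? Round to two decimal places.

115.87

Laspeyres component (base-period weights):
ΣP(Feb 2015)Q(Jan 2015) = 32.05×31 + 5.61×40 + 9.22×128 = 993.55 + 224.4 + 1180.16 = 2398.11
ΣP(Jan 2015)Q(Jan 2015) = 22.89×31 + 5.65×40 + 9.06×128 = 709.59 + 226 + 1159.68 = 2095.27
L = 2398.11 / 2095.27 × 100 = 114.4535
Paasche component (current-period weights):
ΣP(Feb 2015)Q(Feb 2015) = 32.05×38 + 5.61×46 + 9.22×107 = 1217.9 + 258.06 + 986.54 = 2462.5
ΣP(Jan 2015)Q(Feb 2015) = 22.89×38 + 5.65×46 + 9.06×107 = 869.82 + 259.9 + 969.42 = 2099.14
P = 2462.5 / 2099.14 × 100 = 117.3099
Fisher = √(L × P) = √(114.4535 × 117.3099) = 115.8729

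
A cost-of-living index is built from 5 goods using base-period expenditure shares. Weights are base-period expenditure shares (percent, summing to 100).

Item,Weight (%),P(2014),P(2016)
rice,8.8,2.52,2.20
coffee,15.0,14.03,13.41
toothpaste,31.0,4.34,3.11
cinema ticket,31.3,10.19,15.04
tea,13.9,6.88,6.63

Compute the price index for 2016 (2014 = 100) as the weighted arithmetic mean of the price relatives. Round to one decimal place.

rice: 8.8 × (2.20/2.52) = 8.8 × 0.873016 = 7.6825
coffee: 15.0 × (13.41/14.03) = 15.0 × 0.955809 = 14.3371
toothpaste: 31.0 × (3.11/4.34) = 31.0 × 0.716590 = 22.2143
cinema ticket: 31.3 × (15.04/10.19) = 31.3 × 1.475957 = 46.1974
tea: 13.9 × (6.63/6.88) = 13.9 × 0.963663 = 13.3949
Index = Σ wᵢ·(p₁ᵢ/p₀ᵢ) = 7.6825 + 14.3371 + 22.2143 + 46.1974 + 13.3949 = 103.8263

103.8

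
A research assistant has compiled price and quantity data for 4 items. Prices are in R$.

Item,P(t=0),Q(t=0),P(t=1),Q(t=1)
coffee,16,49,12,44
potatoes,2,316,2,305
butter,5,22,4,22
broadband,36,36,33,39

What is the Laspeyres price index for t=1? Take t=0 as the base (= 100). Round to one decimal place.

88.4

Laspeyres price index uses base-period quantities as weights.
ΣP(t=1)·Q(t=0) = 12×49 + 2×316 + 4×22 + 33×36 = 588 + 632 + 88 + 1188 = 2496
ΣP(t=0)·Q(t=0) = 16×49 + 2×316 + 5×22 + 36×36 = 784 + 632 + 110 + 1296 = 2822
Index = 2496 / 2822 × 100 = 88.4479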